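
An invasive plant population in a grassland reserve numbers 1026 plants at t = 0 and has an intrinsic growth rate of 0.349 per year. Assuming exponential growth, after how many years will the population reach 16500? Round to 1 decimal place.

Set N₀·e^(rt) = 16500: e^(0.349·t) = 16500/1026 = 16.082.
0.349·t = ln(16.082) = 2.7777, so t = 2.7777/0.349 = 7.959.

8.0 years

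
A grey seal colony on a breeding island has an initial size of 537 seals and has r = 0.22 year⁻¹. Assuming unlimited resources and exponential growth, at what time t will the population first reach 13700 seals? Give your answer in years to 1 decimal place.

14.7 years

Set N₀·e^(rt) = 13700: e^(0.22·t) = 13700/537 = 25.512.
0.22·t = ln(25.512) = 3.2392, so t = 3.2392/0.22 = 14.723.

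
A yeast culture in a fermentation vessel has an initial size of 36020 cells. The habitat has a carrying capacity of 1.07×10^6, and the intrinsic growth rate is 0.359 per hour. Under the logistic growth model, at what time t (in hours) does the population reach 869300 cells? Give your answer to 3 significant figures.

13.4 hours

A = (K − N₀)/N₀ = (1.07×10^6 − 36020)/36020 = 28.706.
Solve 1.07×10^6/(1 + 28.706·e^(−0.359t)) = 869300: 1 + 28.706·e^(−0.359t) = 1.2309, so e^(−0.359t) = 0.00804284.
−0.359·t = ln(0.00804284) = -4.823, so t = 4.823/0.359 = 13.434.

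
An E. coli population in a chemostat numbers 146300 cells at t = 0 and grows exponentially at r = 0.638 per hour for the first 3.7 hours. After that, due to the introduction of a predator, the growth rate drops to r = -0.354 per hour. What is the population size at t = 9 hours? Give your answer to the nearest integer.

Phase 1: N(3.7) = 146300·e^(0.638×3.7) = 146300·e^2.361 = 1.550386×10^6.
Phase 2 runs for 9 − 3.7 = 5.3 hours at r = -0.354.
N(9) = 1.550386×10^6·e^(-0.354×5.3) = 1.550386×10^6·e^-1.876 = 237474.

237474 cells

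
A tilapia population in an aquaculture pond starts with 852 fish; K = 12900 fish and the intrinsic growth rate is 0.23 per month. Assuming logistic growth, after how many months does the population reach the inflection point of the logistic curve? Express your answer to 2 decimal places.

11.52 months

Logistic growth is fastest at N = K/2 = 6450.
A = (K − N₀)/N₀ = 14.141. Set K/(1 + A·e^(−rt)) = K/2 → A·e^(−rt) = 1.
e^(−0.23t) = 1/14.141 = 0.0707171, so t = ln(14.141)/0.23 = 2.6491/0.23 = 11.518.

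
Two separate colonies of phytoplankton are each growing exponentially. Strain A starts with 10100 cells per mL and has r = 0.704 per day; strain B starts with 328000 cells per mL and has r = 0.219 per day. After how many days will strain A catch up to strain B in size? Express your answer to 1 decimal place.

7.2 days

Set 10100·e^(0.704t) = 328000·e^(0.219t).
e^((0.704 − 0.219)t) = 328000/10100 → e^(0.485·t) = 32.475.
0.485·t = ln(32.475) = 3.4805, so t = 3.4805/0.485 = 7.1762.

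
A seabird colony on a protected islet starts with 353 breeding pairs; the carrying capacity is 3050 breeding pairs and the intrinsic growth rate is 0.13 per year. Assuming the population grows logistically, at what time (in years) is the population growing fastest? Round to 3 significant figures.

Logistic growth is fastest at N = K/2 = 1525.
A = (K − N₀)/N₀ = 7.6402. Set K/(1 + A·e^(−rt)) = K/2 → A·e^(−rt) = 1.
e^(−0.13t) = 1/7.6402 = 0.130886, so t = ln(7.6402)/0.13 = 2.0334/0.13 = 15.642.

15.6 years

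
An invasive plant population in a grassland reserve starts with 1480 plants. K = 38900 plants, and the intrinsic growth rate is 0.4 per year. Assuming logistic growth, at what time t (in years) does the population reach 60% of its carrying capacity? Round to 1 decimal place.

A = (K − N₀)/N₀ = (38900 − 1480)/1480 = 25.284.
Solve 38900/(1 + 25.284·e^(−0.4t)) = 23340: 1 + 25.284·e^(−0.4t) = 1.6667, so e^(−0.4t) = 0.0263674.
−0.4·t = ln(0.0263674) = -3.6356, so t = 3.6356/0.4 = 9.0891.

9.1 years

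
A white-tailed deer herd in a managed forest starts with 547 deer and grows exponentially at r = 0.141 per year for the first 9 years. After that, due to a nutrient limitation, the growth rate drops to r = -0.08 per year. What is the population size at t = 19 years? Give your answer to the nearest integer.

Phase 1: N(9) = 547·e^(0.141×9) = 547·e^1.269 = 1945.84.
Phase 2 runs for 19 − 9 = 10 years at r = -0.08.
N(19) = 1945.84·e^(-0.08×10) = 1945.84·e^-0.8 = 874.322.

874 deer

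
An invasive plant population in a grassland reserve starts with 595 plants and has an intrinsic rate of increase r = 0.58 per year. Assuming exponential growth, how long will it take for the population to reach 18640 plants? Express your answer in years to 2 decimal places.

Set N₀·e^(rt) = 18640: e^(0.58·t) = 18640/595 = 31.328.
0.58·t = ln(31.328) = 3.4445, so t = 3.4445/0.58 = 5.9388.

5.94 years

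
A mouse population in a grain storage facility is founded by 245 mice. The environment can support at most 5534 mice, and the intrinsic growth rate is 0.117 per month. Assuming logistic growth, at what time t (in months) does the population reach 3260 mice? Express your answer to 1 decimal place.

29.3 months

A = (K − N₀)/N₀ = (5534 − 245)/245 = 21.588.
Solve 5534/(1 + 21.588·e^(−0.117t)) = 3260: 1 + 21.588·e^(−0.117t) = 1.6975, so e^(−0.117t) = 0.0323121.
−0.117·t = ln(0.0323121) = -3.4323, so t = 3.4323/0.117 = 29.336.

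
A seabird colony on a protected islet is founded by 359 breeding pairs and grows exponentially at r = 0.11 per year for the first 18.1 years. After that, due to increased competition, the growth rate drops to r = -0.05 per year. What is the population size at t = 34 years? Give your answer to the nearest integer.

Phase 1: N(18.1) = 359·e^(0.11×18.1) = 359·e^1.991 = 2628.9.
Phase 2 runs for 34 − 18.1 = 15.9 years at r = -0.05.
N(34) = 2628.9·e^(-0.05×15.9) = 2628.9·e^-0.795 = 1187.16.

1187 breeding pairs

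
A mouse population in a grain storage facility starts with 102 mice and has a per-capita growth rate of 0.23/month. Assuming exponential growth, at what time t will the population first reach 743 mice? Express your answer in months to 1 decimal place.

8.6 months

Set N₀·e^(rt) = 743: e^(0.23·t) = 743/102 = 7.2843.
0.23·t = ln(7.2843) = 1.9857, so t = 1.9857/0.23 = 8.6336.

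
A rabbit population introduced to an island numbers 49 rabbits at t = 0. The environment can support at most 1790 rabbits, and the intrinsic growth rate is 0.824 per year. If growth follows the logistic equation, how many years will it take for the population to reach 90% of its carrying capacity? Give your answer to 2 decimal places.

A = (K − N₀)/N₀ = (1790 − 49)/49 = 35.531.
Solve 1790/(1 + 35.531·e^(−0.824t)) = 1611: 1 + 35.531·e^(−0.824t) = 1.1111, so e^(−0.824t) = 0.00312719.
−0.824·t = ln(0.00312719) = -5.7676, so t = 5.7676/0.824 = 6.9995.

7.00 years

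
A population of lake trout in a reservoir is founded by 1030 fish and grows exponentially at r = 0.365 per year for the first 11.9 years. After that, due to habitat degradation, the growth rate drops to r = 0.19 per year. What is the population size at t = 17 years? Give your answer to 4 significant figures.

Phase 1: N(11.9) = 1030·e^(0.365×11.9) = 1030·e^4.343 = 79285.8.
Phase 2 runs for 17 − 11.9 = 5.1 years at r = 0.19.
N(17) = 79285.8·e^(0.19×5.1) = 79285.8·e^0.969 = 208942.

208900 fish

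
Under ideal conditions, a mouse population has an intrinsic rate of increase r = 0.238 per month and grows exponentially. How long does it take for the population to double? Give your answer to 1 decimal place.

Doubling time t_d = ln(2)/r = 0.6931/0.238 = 2.9124.

2.9 months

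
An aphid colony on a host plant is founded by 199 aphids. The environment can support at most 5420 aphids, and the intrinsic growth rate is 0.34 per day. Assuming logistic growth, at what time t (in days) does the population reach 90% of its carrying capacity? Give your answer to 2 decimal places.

16.07 days

A = (K − N₀)/N₀ = (5420 − 199)/199 = 26.236.
Solve 5420/(1 + 26.236·e^(−0.34t)) = 4878: 1 + 26.236·e^(−0.34t) = 1.1111, so e^(−0.34t) = 0.00423503.
−0.34·t = ln(0.00423503) = -5.4644, so t = 5.4644/0.34 = 16.072.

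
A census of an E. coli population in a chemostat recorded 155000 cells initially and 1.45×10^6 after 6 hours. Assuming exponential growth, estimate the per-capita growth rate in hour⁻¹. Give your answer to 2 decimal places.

0.37 per hour

From N(t) = N₀·e^(rt): e^(r·6) = 1.45×10^6/155000 = 9.3548.
r·6 = ln(9.3548) = 2.2359, so r = 2.2359/6 = 0.37265.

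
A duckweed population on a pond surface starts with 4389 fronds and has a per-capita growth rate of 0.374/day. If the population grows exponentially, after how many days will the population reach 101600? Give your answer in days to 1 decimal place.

8.4 days

Set N₀·e^(rt) = 101600: e^(0.374·t) = 101600/4389 = 23.149.
0.374·t = ln(23.149) = 3.1419, so t = 3.1419/0.374 = 8.4009.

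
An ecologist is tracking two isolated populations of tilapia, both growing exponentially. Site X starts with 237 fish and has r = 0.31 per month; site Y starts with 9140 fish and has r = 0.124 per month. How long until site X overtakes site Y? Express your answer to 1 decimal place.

19.6 months

Set 237·e^(0.31t) = 9140·e^(0.124t).
e^((0.31 − 0.124)t) = 9140/237 → e^(0.186·t) = 38.565.
0.186·t = ln(38.565) = 3.6524, so t = 3.6524/0.186 = 19.636.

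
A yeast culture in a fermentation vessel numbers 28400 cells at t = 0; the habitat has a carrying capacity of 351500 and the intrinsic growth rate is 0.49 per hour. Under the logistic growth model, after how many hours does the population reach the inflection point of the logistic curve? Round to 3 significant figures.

4.96 hours

Logistic growth is fastest at N = K/2 = 175750.
A = (K − N₀)/N₀ = 11.377. Set K/(1 + A·e^(−rt)) = K/2 → A·e^(−rt) = 1.
e^(−0.49t) = 1/11.377 = 0.0878985, so t = ln(11.377)/0.49 = 2.4316/0.49 = 4.9624.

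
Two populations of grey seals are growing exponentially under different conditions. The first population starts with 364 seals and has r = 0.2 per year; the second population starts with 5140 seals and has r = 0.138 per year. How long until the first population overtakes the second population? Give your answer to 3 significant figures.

42.7 years

Set 364·e^(0.2t) = 5140·e^(0.138t).
e^((0.2 − 0.138)t) = 5140/364 → e^(0.062·t) = 14.121.
0.062·t = ln(14.121) = 2.6477, so t = 2.6477/0.062 = 42.704.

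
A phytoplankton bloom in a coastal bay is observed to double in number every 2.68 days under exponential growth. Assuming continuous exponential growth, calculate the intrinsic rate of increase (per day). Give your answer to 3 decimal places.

r = ln(2)/t_d = 0.6931/2.68 = 0.25864.

0.259 per day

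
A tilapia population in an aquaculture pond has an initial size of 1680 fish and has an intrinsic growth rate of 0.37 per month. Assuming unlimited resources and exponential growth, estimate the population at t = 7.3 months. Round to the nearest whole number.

25023 fish

N(t) = N₀·e^(rt) = 1680 × e^(0.37×7.3) = 1680 × e^2.701.
e^2.701 ≈ 14.895, so N ≈ 1680 × 14.895 = 25023.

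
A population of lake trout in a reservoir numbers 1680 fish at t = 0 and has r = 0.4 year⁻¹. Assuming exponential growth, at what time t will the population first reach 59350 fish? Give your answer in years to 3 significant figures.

Set N₀·e^(rt) = 59350: e^(0.4·t) = 59350/1680 = 35.327.
0.4·t = ln(35.327) = 3.5647, so t = 3.5647/0.4 = 8.9116.

8.91 years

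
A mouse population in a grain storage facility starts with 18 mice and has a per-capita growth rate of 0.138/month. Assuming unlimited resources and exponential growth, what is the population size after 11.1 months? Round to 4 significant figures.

N(t) = N₀·e^(rt) = 18 × e^(0.138×11.1) = 18 × e^1.532.
e^1.532 ≈ 4.6265, so N ≈ 18 × 4.6265 = 83.2769.

83.28 mice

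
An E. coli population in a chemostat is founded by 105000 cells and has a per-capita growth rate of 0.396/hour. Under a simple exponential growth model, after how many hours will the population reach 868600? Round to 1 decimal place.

Set N₀·e^(rt) = 868600: e^(0.396·t) = 868600/105000 = 8.2724.
0.396·t = ln(8.2724) = 2.1129, so t = 2.1129/0.396 = 5.3357.

5.3 hours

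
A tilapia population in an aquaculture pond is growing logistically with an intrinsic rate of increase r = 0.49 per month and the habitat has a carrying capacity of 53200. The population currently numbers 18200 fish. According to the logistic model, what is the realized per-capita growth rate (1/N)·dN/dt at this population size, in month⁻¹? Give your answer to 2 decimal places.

(1/N)·dN/dt = r(1 − N/K) = 0.49 × (1 − 18200/53200).
= 0.49 × 0.65789 = 0.32237.

0.32 per month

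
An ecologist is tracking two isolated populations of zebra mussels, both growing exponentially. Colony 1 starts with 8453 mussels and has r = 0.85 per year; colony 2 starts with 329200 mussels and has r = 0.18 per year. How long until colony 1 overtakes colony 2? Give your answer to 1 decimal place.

Set 8453·e^(0.85t) = 329200·e^(0.18t).
e^((0.85 − 0.18)t) = 329200/8453 → e^(0.67·t) = 38.945.
0.67·t = ln(38.945) = 3.6621, so t = 3.6621/0.67 = 5.4659.

5.5 years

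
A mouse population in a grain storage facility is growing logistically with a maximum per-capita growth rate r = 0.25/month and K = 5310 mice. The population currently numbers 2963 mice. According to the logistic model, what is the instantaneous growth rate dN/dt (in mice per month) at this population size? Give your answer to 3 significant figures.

327 mice per month

dN/dt = rN(1 − N/K) = 0.25 × 2963 × (1 − 2963/5310).
1 − 2963/5310 = 0.442; dN/dt = 0.25 × 2963 × 0.442 = 327.41.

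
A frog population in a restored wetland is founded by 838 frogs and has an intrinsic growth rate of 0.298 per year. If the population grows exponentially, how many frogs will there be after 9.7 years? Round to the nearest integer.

N(t) = N₀·e^(rt) = 838 × e^(0.298×9.7) = 838 × e^2.891.
e^2.891 ≈ 18.004, so N ≈ 838 × 18.004 = 15087.4.

15087 frogs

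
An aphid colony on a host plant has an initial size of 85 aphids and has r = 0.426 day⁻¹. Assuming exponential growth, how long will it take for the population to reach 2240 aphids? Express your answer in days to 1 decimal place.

7.7 days

Set N₀·e^(rt) = 2240: e^(0.426·t) = 2240/85 = 26.353.
0.426·t = ln(26.353) = 3.2716, so t = 3.2716/0.426 = 7.6798.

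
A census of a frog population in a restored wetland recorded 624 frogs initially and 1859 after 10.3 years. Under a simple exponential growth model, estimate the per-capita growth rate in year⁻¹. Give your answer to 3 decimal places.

0.106 per year

From N(t) = N₀·e^(rt): e^(r·10.3) = 1859/624 = 2.9792.
r·10.3 = ln(2.9792) = 1.0916, so r = 1.0916/10.3 = 0.10598.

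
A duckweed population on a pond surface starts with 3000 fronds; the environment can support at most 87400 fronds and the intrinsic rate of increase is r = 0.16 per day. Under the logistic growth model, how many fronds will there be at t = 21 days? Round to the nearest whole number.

44204 fronds

A = (K − N₀)/N₀ = (87400 − 3000)/3000 = 28.133.
N(t) = K/(1 + A·e^(−rt)) = 87400/(1 + 28.133×e^(−0.16×21)).
e^(−3.36) = 0.034735; denominator = 1 + 28.133×0.034735 = 1.9772.
N = 87400/1.9772 = 44203.5.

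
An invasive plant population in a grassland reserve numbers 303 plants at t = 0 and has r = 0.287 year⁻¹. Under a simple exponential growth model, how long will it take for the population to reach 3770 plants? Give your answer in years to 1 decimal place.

Set N₀·e^(rt) = 3770: e^(0.287·t) = 3770/303 = 12.442.
0.287·t = ln(12.442) = 2.5211, so t = 2.5211/0.287 = 8.7843.

8.8 years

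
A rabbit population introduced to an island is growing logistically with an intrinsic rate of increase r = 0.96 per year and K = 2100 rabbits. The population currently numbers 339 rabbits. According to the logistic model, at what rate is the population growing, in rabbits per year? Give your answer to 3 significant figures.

dN/dt = rN(1 − N/K) = 0.96 × 339 × (1 − 339/2100).
1 − 339/2100 = 0.83857; dN/dt = 0.96 × 339 × 0.83857 = 272.9.

273 rabbits per year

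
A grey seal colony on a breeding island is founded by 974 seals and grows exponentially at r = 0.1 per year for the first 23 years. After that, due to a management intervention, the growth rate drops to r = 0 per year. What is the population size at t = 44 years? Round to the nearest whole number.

9715 seals

Phase 1: N(23) = 974·e^(0.1×23) = 974·e^2.3 = 9714.85.
Phase 2 runs for 44 − 23 = 21 years at r = 0.
N(44) = 9714.85·e^(0×21) = 9714.85·e^0 = 9714.85.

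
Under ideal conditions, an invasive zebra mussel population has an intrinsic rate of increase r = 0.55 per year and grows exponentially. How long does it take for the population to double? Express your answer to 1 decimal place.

1.3 years

Doubling time t_d = ln(2)/r = 0.6931/0.55 = 1.2603.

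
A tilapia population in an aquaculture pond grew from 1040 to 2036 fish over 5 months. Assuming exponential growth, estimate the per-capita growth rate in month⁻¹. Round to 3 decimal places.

From N(t) = N₀·e^(rt): e^(r·5) = 2036/1040 = 1.9577.
r·5 = ln(1.9577) = 0.67177, so r = 0.67177/5 = 0.13435.

0.134 per month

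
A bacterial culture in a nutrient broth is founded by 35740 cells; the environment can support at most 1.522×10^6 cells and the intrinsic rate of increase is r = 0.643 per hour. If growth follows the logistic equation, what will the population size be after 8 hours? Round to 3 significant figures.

1220000 cells

A = (K − N₀)/N₀ = (1.522×10^6 − 35740)/35740 = 41.585.
N(t) = K/(1 + A·e^(−rt)) = 1.522×10^6/(1 + 41.585×e^(−0.643×8)).
e^(−5.144) = 0.0058343; denominator = 1 + 41.585×0.0058343 = 1.2426.
N = 1.522×10^6/1.2426 = 1.22483×10^6.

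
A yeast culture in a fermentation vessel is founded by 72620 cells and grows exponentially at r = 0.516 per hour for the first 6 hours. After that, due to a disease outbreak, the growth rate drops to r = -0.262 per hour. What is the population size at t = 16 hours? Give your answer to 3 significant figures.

Phase 1: N(6) = 72620·e^(0.516×6) = 72620·e^3.096 = 1.60558×10^6.
Phase 2 runs for 16 − 6 = 10 hours at r = -0.262.
N(16) = 1.60558×10^6·e^(-0.262×10) = 1.60558×10^6·e^-2.62 = 116891.

117000 cells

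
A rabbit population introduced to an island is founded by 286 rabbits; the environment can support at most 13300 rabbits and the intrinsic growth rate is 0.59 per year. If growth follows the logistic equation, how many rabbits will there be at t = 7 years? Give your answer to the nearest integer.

7680 rabbits

A = (K − N₀)/N₀ = (13300 − 286)/286 = 45.503.
N(t) = K/(1 + A·e^(−rt)) = 13300/(1 + 45.503×e^(−0.59×7)).
e^(−4.13) = 0.016083; denominator = 1 + 45.503×0.016083 = 1.7318.
N = 13300/1.7318 = 7679.75.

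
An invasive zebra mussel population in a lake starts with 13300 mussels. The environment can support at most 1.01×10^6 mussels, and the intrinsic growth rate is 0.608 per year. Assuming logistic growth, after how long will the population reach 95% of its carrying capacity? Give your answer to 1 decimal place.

A = (K − N₀)/N₀ = (1.01×10^6 − 13300)/13300 = 74.94.
Solve 1.01×10^6/(1 + 74.94·e^(−0.608t)) = 959500: 1 + 74.94·e^(−0.608t) = 1.0526, so e^(−0.608t) = 0.000702318.
−0.608·t = ln(0.000702318) = -7.2611, so t = 7.2611/0.608 = 11.943.

11.9 years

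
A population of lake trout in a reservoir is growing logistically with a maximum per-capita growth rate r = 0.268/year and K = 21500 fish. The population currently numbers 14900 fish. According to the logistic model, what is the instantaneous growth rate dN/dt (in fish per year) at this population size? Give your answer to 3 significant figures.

1230 fish per year

dN/dt = rN(1 − N/K) = 0.268 × 14900 × (1 − 14900/21500).
1 − 14900/21500 = 0.30698; dN/dt = 0.268 × 14900 × 0.30698 = 1225.8.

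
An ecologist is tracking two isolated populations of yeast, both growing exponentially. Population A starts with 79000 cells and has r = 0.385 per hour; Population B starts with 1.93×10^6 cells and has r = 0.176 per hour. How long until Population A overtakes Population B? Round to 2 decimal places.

Set 79000·e^(0.385t) = 1.93×10^6·e^(0.176t).
e^((0.385 − 0.176)t) = 1.93×10^6/79000 → e^(0.209·t) = 24.43.
0.209·t = ln(24.43) = 3.1958, so t = 3.1958/0.209 = 15.291.

15.29 hours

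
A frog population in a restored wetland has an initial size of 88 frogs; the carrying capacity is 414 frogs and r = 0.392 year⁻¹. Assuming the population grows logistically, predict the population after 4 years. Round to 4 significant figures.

233.6 frogs

A = (K − N₀)/N₀ = (414 − 88)/88 = 3.7045.
N(t) = K/(1 + A·e^(−rt)) = 414/(1 + 3.7045×e^(−0.392×4)).
e^(−1.568) = 0.20846; denominator = 1 + 3.7045×0.20846 = 1.7723.
N = 414/1.7723 = 233.601.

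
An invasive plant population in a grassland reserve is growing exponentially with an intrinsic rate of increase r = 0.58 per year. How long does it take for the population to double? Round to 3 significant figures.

1.20 years

Doubling time t_d = ln(2)/r = 0.6931/0.58 = 1.1951.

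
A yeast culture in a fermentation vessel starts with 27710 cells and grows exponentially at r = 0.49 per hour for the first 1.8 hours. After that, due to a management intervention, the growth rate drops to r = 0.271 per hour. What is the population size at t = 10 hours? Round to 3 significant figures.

618000 cells

Phase 1: N(1.8) = 27710·e^(0.49×1.8) = 27710·e^0.882 = 66939.8.
Phase 2 runs for 10 − 1.8 = 8.2 hours at r = 0.271.
N(10) = 66939.8·e^(0.271×8.2) = 66939.8·e^2.222 = 617694.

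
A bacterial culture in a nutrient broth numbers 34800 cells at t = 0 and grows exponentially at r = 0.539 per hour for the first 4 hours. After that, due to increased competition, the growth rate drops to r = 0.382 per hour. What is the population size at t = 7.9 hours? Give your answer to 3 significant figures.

1330000 cells

Phase 1: N(4) = 34800·e^(0.539×4) = 34800·e^2.156 = 300551.
Phase 2 runs for 7.9 − 4 = 3.9 hours at r = 0.382.
N(7.9) = 300551·e^(0.382×3.9) = 300551·e^1.49 = 1.333307×10^6.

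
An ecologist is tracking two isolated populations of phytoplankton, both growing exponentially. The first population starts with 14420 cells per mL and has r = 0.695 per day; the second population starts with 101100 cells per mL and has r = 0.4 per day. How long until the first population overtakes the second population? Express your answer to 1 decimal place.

6.6 days

Set 14420·e^(0.695t) = 101100·e^(0.4t).
e^((0.695 − 0.4)t) = 101100/14420 → e^(0.295·t) = 7.0111.
0.295·t = ln(7.0111) = 1.9475, so t = 1.9475/0.295 = 6.6017.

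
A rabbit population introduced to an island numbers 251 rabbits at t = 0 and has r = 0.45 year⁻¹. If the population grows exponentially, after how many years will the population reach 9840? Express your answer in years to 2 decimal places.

8.15 years

Set N₀·e^(rt) = 9840: e^(0.45·t) = 9840/251 = 39.203.
0.45·t = ln(39.203) = 3.6688, so t = 3.6688/0.45 = 8.1528.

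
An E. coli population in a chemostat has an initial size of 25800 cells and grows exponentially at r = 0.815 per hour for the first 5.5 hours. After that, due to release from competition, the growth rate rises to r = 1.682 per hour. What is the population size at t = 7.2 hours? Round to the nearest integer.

Phase 1: N(5.5) = 25800·e^(0.815×5.5) = 25800·e^4.482 = 2.282153×10^6.
Phase 2 runs for 7.2 − 5.5 = 1.7 hours at r = 1.682.
N(7.2) = 2.282153×10^6·e^(1.682×1.7) = 2.282153×10^6·e^2.859 = 3.982597×10^7.

39825970 cells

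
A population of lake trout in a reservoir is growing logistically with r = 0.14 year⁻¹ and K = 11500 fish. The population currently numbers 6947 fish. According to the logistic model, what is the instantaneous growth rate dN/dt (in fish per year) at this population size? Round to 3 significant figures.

385 fish per year

dN/dt = rN(1 − N/K) = 0.14 × 6947 × (1 − 6947/11500).
1 − 6947/11500 = 0.39591; dN/dt = 0.14 × 6947 × 0.39591 = 385.06.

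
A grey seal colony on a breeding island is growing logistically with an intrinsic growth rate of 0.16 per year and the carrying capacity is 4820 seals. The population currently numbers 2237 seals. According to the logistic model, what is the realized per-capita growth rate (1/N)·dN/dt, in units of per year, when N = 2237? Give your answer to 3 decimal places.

(1/N)·dN/dt = r(1 − N/K) = 0.16 × (1 − 2237/4820).
= 0.16 × 0.53589 = 0.085743.

0.086 per year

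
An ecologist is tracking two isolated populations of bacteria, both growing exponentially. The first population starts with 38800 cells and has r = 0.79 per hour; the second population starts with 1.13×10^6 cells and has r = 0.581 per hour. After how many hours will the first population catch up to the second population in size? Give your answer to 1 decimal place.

Set 38800·e^(0.79t) = 1.13×10^6·e^(0.581t).
e^((0.79 − 0.581)t) = 1.13×10^6/38800 → e^(0.209·t) = 29.124.
0.209·t = ln(29.124) = 3.3716, so t = 3.3716/0.209 = 16.132.

16.1 hours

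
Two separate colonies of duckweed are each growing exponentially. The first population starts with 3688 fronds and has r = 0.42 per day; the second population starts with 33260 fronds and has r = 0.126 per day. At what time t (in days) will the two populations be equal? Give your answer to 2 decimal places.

Set 3688·e^(0.42t) = 33260·e^(0.126t).
e^((0.42 − 0.126)t) = 33260/3688 → e^(0.294·t) = 9.0184.
0.294·t = ln(9.0184) = 2.1993, so t = 2.1993/0.294 = 7.4805.

7.48 days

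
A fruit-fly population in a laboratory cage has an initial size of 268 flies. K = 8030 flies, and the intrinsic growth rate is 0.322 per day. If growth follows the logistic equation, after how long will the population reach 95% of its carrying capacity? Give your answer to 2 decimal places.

19.60 days

A = (K − N₀)/N₀ = (8030 − 268)/268 = 28.963.
Solve 8030/(1 + 28.963·e^(−0.322t)) = 7628.5: 1 + 28.963·e^(−0.322t) = 1.0526, so e^(−0.322t) = 0.00181722.
−0.322·t = ln(0.00181722) = -6.3104, so t = 6.3104/0.322 = 19.598.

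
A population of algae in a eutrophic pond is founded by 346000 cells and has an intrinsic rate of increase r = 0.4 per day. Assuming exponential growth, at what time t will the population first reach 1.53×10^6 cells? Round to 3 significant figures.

3.72 days

Set N₀·e^(rt) = 1.53×10^6: e^(0.4·t) = 1.53×10^6/346000 = 4.422.
0.4·t = ln(4.422) = 1.4866, so t = 1.4866/0.4 = 3.7165.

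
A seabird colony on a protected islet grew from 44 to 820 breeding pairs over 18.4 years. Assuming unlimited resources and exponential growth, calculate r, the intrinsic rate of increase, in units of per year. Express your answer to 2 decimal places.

From N(t) = N₀·e^(rt): e^(r·18.4) = 820/44 = 18.636.
r·18.4 = ln(18.636) = 2.9251, so r = 2.9251/18.4 = 0.15897.

0.16 per year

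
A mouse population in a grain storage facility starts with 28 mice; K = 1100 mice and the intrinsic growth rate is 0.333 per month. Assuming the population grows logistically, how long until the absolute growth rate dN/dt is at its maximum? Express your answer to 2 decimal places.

Logistic growth is fastest at N = K/2 = 550.
A = (K − N₀)/N₀ = 38.286. Set K/(1 + A·e^(−rt)) = K/2 → A·e^(−rt) = 1.
e^(−0.333t) = 1/38.286 = 0.0261194, so t = ln(38.286)/0.333 = 3.6451/0.333 = 10.946.

10.95 months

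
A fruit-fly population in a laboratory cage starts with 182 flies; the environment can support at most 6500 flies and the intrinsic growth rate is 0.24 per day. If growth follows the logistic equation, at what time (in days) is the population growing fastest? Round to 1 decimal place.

Logistic growth is fastest at N = K/2 = 3250.
A = (K − N₀)/N₀ = 34.714. Set K/(1 + A·e^(−rt)) = K/2 → A·e^(−rt) = 1.
e^(−0.24t) = 1/34.714 = 0.0288066, so t = ln(34.714)/0.24 = 3.5472/0.24 = 14.78.

14.8 days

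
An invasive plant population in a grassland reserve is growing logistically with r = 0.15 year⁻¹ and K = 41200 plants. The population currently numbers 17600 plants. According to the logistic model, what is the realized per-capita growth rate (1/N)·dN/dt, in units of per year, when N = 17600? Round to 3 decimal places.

(1/N)·dN/dt = r(1 − N/K) = 0.15 × (1 − 17600/41200).
= 0.15 × 0.57282 = 0.085922.

0.086 per year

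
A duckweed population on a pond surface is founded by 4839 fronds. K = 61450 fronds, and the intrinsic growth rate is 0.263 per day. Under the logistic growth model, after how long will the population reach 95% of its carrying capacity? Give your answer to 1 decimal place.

A = (K − N₀)/N₀ = (61450 − 4839)/4839 = 11.699.
Solve 61450/(1 + 11.699·e^(−0.263t)) = 58377.5: 1 + 11.699·e^(−0.263t) = 1.0526, so e^(−0.263t) = 0.00449885.
−0.263·t = ln(0.00449885) = -5.4039, so t = 5.4039/0.263 = 20.547.

20.5 days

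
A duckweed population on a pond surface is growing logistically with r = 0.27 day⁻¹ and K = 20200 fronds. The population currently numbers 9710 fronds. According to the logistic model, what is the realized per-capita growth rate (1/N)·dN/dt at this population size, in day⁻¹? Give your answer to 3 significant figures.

(1/N)·dN/dt = r(1 − N/K) = 0.27 × (1 − 9710/20200).
= 0.27 × 0.51931 = 0.14021.

0.140 per day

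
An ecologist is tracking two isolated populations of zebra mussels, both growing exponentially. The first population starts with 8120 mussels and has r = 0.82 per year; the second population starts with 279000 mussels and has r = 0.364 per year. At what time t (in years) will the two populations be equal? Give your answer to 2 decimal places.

7.76 years

Set 8120·e^(0.82t) = 279000·e^(0.364t).
e^((0.82 − 0.364)t) = 279000/8120 → e^(0.456·t) = 34.36.
0.456·t = ln(34.36) = 3.5369, so t = 3.5369/0.456 = 7.7563.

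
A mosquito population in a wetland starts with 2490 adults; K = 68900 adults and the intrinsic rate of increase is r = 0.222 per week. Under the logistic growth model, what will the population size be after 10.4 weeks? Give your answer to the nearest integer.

A = (K − N₀)/N₀ = (68900 − 2490)/2490 = 26.671.
N(t) = K/(1 + A·e^(−rt)) = 68900/(1 + 26.671×e^(−0.222×10.4)).
e^(−2.309) = 0.09938; denominator = 1 + 26.671×0.09938 = 3.6505.
N = 68900/3.6505 = 18873.9.

18874 adults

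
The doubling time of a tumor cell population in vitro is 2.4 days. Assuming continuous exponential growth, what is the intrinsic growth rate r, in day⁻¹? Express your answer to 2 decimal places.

0.29 per day

r = ln(2)/t_d = 0.6931/2.4 = 0.28881.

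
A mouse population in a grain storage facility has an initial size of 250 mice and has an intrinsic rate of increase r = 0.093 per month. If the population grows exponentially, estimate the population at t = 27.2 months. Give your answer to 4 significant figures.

3137 mice

N(t) = N₀·e^(rt) = 250 × e^(0.093×27.2) = 250 × e^2.53.
e^2.53 ≈ 12.548, so N ≈ 250 × 12.548 = 3137.12.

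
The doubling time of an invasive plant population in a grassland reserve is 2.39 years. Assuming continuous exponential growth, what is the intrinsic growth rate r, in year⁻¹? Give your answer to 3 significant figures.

r = ln(2)/t_d = 0.6931/2.39 = 0.29002.

0.290 per year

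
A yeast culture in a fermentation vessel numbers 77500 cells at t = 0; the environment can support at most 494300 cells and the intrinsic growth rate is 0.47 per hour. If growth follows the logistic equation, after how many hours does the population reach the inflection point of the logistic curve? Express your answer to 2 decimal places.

3.58 hours

Logistic growth is fastest at N = K/2 = 247150.
A = (K − N₀)/N₀ = 5.3781. Set K/(1 + A·e^(−rt)) = K/2 → A·e^(−rt) = 1.
e^(−0.47t) = 1/5.3781 = 0.18594, so t = ln(5.3781)/0.47 = 1.6823/0.47 = 3.5794.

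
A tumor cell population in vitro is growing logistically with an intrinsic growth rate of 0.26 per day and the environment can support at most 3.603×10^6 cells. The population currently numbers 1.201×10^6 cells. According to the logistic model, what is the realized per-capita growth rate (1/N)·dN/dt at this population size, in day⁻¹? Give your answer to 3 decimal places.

(1/N)·dN/dt = r(1 − N/K) = 0.26 × (1 − 1.201×10^6/3.603×10^6).
= 0.26 × 0.66667 = 0.17333.

0.173 per day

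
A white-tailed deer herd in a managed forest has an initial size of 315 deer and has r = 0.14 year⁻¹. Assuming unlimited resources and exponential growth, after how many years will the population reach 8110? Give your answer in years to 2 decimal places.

Set N₀·e^(rt) = 8110: e^(0.14·t) = 8110/315 = 25.746.
0.14·t = ln(25.746) = 3.2483, so t = 3.2483/0.14 = 23.202.

23.20 years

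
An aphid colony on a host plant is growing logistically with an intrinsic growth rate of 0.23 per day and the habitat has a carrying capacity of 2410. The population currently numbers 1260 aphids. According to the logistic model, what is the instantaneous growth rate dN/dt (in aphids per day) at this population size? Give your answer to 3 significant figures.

dN/dt = rN(1 − N/K) = 0.23 × 1260 × (1 − 1260/2410).
1 − 1260/2410 = 0.47718; dN/dt = 0.23 × 1260 × 0.47718 = 138.29.

138 aphids per day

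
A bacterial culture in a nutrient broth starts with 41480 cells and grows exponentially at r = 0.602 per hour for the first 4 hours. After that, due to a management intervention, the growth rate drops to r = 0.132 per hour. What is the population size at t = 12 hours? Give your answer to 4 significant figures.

Phase 1: N(4) = 41480·e^(0.602×4) = 41480·e^2.408 = 460914.
Phase 2 runs for 12 − 4 = 8 hours at r = 0.132.
N(12) = 460914·e^(0.132×8) = 460914·e^1.056 = 1.325058×10^6.

1325000 cells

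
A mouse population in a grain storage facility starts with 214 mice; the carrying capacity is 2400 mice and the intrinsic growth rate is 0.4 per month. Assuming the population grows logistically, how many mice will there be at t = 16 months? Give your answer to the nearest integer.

2360 mice

A = (K − N₀)/N₀ = (2400 − 214)/214 = 10.215.
N(t) = K/(1 + A·e^(−rt)) = 2400/(1 + 10.215×e^(−0.4×16)).
e^(−6.4) = 0.0016616; denominator = 1 + 10.215×0.0016616 = 1.017.
N = 2400/1.017 = 2359.95.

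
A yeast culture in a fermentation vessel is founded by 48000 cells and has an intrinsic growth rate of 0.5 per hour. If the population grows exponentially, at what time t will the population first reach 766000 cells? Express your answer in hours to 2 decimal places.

5.54 hours

Set N₀·e^(rt) = 766000: e^(0.5·t) = 766000/48000 = 15.958.
0.5·t = ln(15.958) = 2.77, so t = 2.77/0.5 = 5.54.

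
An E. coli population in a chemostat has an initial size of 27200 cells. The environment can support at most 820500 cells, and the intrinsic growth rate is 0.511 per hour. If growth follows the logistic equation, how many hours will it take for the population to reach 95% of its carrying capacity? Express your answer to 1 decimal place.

A = (K − N₀)/N₀ = (820500 − 27200)/27200 = 29.165.
Solve 820500/(1 + 29.165·e^(−0.511t)) = 779475: 1 + 29.165·e^(−0.511t) = 1.0526, so e^(−0.511t) = 0.00180459.
−0.511·t = ln(0.00180459) = -6.3174, so t = 6.3174/0.511 = 12.363.

12.4 hours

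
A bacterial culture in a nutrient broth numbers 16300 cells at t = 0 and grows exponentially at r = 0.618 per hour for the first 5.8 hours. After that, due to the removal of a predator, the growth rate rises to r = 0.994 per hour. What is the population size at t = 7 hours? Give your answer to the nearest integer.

Phase 1: N(5.8) = 16300·e^(0.618×5.8) = 16300·e^3.584 = 587317.
Phase 2 runs for 7 − 5.8 = 1.2 hours at r = 0.994.
N(7) = 587317·e^(0.994×1.2) = 587317·e^1.193 = 1.935973×10^6.

1935973 cells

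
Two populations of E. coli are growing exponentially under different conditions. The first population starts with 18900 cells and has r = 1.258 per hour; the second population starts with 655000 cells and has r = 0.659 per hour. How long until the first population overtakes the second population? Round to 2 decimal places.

5.92 hours

Set 18900·e^(1.258t) = 655000·e^(0.659t).
e^((1.258 − 0.659)t) = 655000/18900 → e^(0.599·t) = 34.656.
0.599·t = ln(34.656) = 3.5455, so t = 3.5455/0.599 = 5.919.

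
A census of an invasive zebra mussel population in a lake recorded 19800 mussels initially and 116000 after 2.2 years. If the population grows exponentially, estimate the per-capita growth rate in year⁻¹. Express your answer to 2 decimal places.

0.80 per year

From N(t) = N₀·e^(rt): e^(r·2.2) = 116000/19800 = 5.8586.
r·2.2 = ln(5.8586) = 1.7679, so r = 1.7679/2.2 = 0.80359.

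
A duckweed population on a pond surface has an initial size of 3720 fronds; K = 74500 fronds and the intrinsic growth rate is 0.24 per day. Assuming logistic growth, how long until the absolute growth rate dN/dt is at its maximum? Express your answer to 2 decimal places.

Logistic growth is fastest at N = K/2 = 37250.
A = (K − N₀)/N₀ = 19.027. Set K/(1 + A·e^(−rt)) = K/2 → A·e^(−rt) = 1.
e^(−0.24t) = 1/19.027 = 0.0525572, so t = ln(19.027)/0.24 = 2.9459/0.24 = 12.274.

12.27 days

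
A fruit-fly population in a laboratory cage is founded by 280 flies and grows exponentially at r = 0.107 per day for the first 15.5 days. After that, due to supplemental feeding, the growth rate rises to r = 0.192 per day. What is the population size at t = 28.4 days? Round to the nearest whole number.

Phase 1: N(15.5) = 280·e^(0.107×15.5) = 280·e^1.658 = 1470.4.
Phase 2 runs for 28.4 − 15.5 = 12.9 days at r = 0.192.
N(28.4) = 1470.4·e^(0.192×12.9) = 1470.4·e^2.477 = 17502.3.

17502 flies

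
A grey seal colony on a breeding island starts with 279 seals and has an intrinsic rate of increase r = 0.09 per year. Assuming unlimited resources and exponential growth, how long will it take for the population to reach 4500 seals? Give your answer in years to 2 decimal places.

30.90 years

Set N₀·e^(rt) = 4500: e^(0.09·t) = 4500/279 = 16.129.
0.09·t = ln(16.129) = 2.7806, so t = 2.7806/0.09 = 30.896.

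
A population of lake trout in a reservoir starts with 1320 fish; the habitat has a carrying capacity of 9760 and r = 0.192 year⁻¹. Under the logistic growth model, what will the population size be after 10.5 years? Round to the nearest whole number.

5271 fish

A = (K − N₀)/N₀ = (9760 − 1320)/1320 = 6.3939.
N(t) = K/(1 + A·e^(−rt)) = 9760/(1 + 6.3939×e^(−0.192×10.5)).
e^(−2.016) = 0.13319; denominator = 1 + 6.3939×0.13319 = 1.8516.
N = 9760/1.8516 = 5271.14.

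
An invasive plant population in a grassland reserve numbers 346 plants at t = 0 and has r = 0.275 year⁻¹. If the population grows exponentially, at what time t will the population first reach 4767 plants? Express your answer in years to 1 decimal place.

Set N₀·e^(rt) = 4767: e^(0.275·t) = 4767/346 = 13.777.
0.275·t = ln(13.777) = 2.623, so t = 2.623/0.275 = 9.5383.

9.5 years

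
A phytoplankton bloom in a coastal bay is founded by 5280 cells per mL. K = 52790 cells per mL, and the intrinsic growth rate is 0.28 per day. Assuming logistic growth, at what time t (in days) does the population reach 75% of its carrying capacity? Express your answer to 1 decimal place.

11.8 days

A = (K − N₀)/N₀ = (52790 − 5280)/5280 = 8.9981.
Solve 52790/(1 + 8.9981·e^(−0.28t)) = 39592.5: 1 + 8.9981·e^(−0.28t) = 1.3333, so e^(−0.28t) = 0.0370448.
−0.28·t = ln(0.0370448) = -3.2956, so t = 3.2956/0.28 = 11.77.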